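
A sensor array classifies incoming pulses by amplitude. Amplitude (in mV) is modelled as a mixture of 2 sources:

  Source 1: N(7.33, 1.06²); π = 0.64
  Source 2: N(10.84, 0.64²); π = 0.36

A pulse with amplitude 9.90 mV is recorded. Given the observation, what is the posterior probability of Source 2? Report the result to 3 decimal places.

By Bayes' theorem, P(k | x) = P(Z=k) f_k(x) / Σ_j P(Z=j) f_j(x).
Evaluate each component's likelihood at the observed value:
  p_1 = (1/(1.06·√(2π)))·exp(−(9.90−7.33)²/(2·1.06²)) = 0.376361·exp(-2.93917) = 0.0199131
  p_2 = (1/(0.64·√(2π)))·exp(−(9.90−10.84)²/(2·0.64²)) = 0.623347·exp(-1.07861) = 0.21198
Multiply by the mixture weights:
  P(Z=1)·p_1 = 0.64 × 0.0199131 = 0.0127444
  P(Z=2)·p_2 = 0.36 × 0.21198 = 0.0763127
Marginal: 0.0127444 + 0.0763127 = 0.0890571
Responsibility of Source 2: 0.0763127 / 0.0890571 ≈ 0.857

0.857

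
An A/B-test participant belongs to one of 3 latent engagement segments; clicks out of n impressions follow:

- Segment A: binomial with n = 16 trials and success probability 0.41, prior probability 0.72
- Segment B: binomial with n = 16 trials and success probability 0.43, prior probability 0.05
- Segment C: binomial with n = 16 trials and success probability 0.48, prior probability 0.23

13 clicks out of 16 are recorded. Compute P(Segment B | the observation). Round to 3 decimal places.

0.041

Apply Bayes' rule: the posterior for each component is proportional to its prior times its likelihood at x.
Component likelihoods at x = 13 clicks out of 16:
  f_A = C(16,13)·0.41^13·0.59^3 = 560·9.25103e-06·0.205379 = 0.00106398
  f_B = C(16,13)·0.43^13·0.57^3 = 560·1.71826e-05·0.185193 = 0.00178198
  f_C = C(16,13)·0.48^13·0.52^3 = 560·7.18019e-05·0.140608 = 0.00565372
Prior × likelihood for each component:
  w_A·f_A = 0.72 × 0.00106398 = 0.000766067
  w_B·f_B = 0.05 × 0.00178198 = 8.90989e-05
  w_C·f_C = 0.23 × 0.00565372 = 0.00130036
Evidence: 0.000766067 + 8.90989e-05 + 0.00130036 = 0.00215552
P(Segment B | the observation) = 8.90989e-05 / 0.00215552 ≈ 0.041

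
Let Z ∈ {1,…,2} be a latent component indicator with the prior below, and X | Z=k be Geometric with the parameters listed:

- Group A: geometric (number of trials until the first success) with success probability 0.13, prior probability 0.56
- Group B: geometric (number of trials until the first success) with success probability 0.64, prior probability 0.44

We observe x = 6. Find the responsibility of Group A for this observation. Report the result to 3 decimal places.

0.955

Posterior ∝ prior × likelihood, so P(k | x) ∝ P(Z=k) f_k(x); normalise over all components.
Evaluate each component's likelihood at the observed value:
  f_A = 0.13·(1−0.13)^5 = 0.13·0.498421 = 0.0647947
  f_B = 0.64·(1−0.64)^5 = 0.64·0.00604662 = 0.00386984
Prior × likelihood for each component:
  P(Z=A)·f_A = 0.56 × 0.0647947 = 0.036285
  P(Z=B)·f_B = 0.44 × 0.00386984 = 0.00170273
Denominator: 0.036285 + 0.00170273 = 0.0379878
Responsibility of Group A: 0.036285 / 0.0379878 ≈ 0.955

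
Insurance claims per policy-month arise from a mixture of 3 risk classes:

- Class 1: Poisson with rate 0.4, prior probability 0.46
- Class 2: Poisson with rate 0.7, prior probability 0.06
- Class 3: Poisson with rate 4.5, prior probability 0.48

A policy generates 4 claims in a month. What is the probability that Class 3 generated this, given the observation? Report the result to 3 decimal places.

0.993

Apply Bayes' rule: the posterior for each component is proportional to its prior times its likelihood at x.
Poisson probabilities:
  f_1 = e^(−0.4)·0.4^4/4! = 0.000715008
  f_2 = e^(−0.7)·0.7^4/4! = 0.00496792
  f_3 = e^(−4.5)·4.5^4/4! = 0.189808
Weight by the priors:
  π_1·f_1 = 0.46 × 0.000715008 = 0.000328904
  π_2·f_2 = 0.06 × 0.00496792 = 0.000298075
  π_3·f_3 = 0.48 × 0.189808 = 0.0911077
Marginal: 0.000328904 + 0.000298075 + 0.0911077 = 0.0917346
So the posterior for Class 3 is 0.0911077 / 0.0917346 ≈ 0.993.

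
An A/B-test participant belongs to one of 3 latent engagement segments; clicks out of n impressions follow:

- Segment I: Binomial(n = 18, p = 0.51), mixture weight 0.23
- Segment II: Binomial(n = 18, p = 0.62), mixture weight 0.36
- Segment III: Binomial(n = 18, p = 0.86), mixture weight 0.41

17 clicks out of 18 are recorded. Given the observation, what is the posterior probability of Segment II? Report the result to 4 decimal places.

0.0091

Apply Bayes' rule: the posterior for each component is proportional to its prior times its likelihood at x.
Component likelihoods at x = 17 clicks out of 18:
  f_I = C(18,17)·0.51^17·0.49^1 = 18·1.0683e-05·0.49 = 9.4224e-05
  f_II = C(18,17)·0.62^17·0.38^1 = 18·0.000295569·0.38 = 0.00202169
  f_III = C(18,17)·0.86^17·0.14^1 = 18·0.076997·0.14 = 0.194032
Unnormalised posteriors:
  w_I·f_I = 0.23 × 9.4224e-05 = 2.16715e-05
  w_II·f_II = 0.36 × 0.00202169 = 0.000727809
  w_III·f_III = 0.41 × 0.194032 = 0.0795533
Denominator: 2.16715e-05 + 0.000727809 + 0.0795533 = 0.0803028
P(Segment II | x) ≈ 0.0091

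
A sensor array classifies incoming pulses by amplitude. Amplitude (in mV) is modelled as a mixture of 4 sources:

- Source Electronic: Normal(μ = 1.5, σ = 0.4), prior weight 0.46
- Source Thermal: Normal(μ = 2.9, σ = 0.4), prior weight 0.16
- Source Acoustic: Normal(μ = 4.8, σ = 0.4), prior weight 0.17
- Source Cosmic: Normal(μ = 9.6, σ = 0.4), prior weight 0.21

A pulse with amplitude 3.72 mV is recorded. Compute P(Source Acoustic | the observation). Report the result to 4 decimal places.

The responsibility of component k is P(Z=k) f_k(x) divided by Σ_j P(Z=j) f_j(x).
Component likelihoods at x = 3.72 mV:
  L_Electronic = (1/(0.4·√(2π)))·exp(−(3.72−1.5)²/(2·0.4²)) = 0.997356·exp(-15.40125) = 2.04255e-07
  L_Thermal = (1/(0.4·√(2π)))·exp(−(3.72−2.9)²/(2·0.4²)) = 0.997356·exp(-2.10125) = 0.12198
  L_Acoustic = (1/(0.4·√(2π)))·exp(−(3.72−4.8)²/(2·0.4²)) = 0.997356·exp(-3.64500) = 0.0260523
  L_Cosmic = (1/(0.4·√(2π)))·exp(−(3.72−9.6)²/(2·0.4²)) = 0.997356·exp(-108.04500) = 1.18988e-47
Multiply by the mixture weights:
  P(Z=Electronic)·L_Electronic = 0.46 × 2.04255e-07 = 9.39572e-08
  P(Z=Thermal)·L_Thermal = 0.16 × 0.12198 = 0.0195168
  P(Z=Acoustic)·L_Acoustic = 0.17 × 0.0260523 = 0.0044289
  P(Z=Cosmic)·L_Cosmic = 0.21 × 1.18988e-47 = 2.49875e-48
Sum: 9.39572e-08 + 0.0195168 + 0.0044289 + 2.49875e-48 = 0.0239458
So the posterior for Source Acoustic is 0.0044289 / 0.0239458 ≈ 0.1850.

0.1850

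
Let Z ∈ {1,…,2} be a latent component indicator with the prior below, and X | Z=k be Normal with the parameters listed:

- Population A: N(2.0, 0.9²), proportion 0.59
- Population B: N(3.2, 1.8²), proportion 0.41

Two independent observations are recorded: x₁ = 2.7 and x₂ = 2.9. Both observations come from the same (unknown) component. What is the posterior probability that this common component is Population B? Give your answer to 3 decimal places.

0.269

Posterior ∝ prior × likelihood, so P(k | x) ∝ P(Z=k) f_k(x); normalise over all components.
Since both observations come from the same component, the likelihood for component k is f_k(x₁)·f_k(x₂).
  f_A = [(1/(0.9·√(2π)))·exp(−(2.7−2.0)²/(2·0.9²)) = 0.443269·exp(-0.30247) = 0.327572] × [0.268856] = 0.0880698
  f_B = [(1/(1.8·√(2π)))·exp(−(2.7−3.2)²/(2·1.8²)) = 0.221635·exp(-0.03858) = 0.213247] × [0.218578] = 0.046611
Unnormalised posteriors:
  P(Z=A)·f_A = 0.59 × 0.0880698 = 0.0519612
  P(Z=B)·f_B = 0.41 × 0.046611 = 0.0191105
Marginal: 0.0519612 + 0.0191105 = 0.0710717
P(Population B | x) ≈ 0.269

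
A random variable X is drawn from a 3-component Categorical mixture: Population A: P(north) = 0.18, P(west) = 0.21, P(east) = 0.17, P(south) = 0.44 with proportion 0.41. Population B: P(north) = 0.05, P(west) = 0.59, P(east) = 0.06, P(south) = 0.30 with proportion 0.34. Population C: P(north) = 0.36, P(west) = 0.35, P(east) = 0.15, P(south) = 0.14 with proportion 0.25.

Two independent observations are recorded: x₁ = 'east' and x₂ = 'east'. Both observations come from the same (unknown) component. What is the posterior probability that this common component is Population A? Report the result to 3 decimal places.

Apply Bayes' rule: the posterior for each component is proportional to its prior times its likelihood at x.
Since both observations come from the same component, the likelihood for component k is f_k(x₁)·f_k(x₂).
  L_A = [P(east | comp) = 0.17] × [0.17] = 0.0289
  L_B = [P(east | comp) = 0.06] × [0.06] = 0.0036
  L_C = [P(east | comp) = 0.15] × [0.15] = 0.0225
Multiply by the mixture weights:
  w_A·L_A = 0.41 × 0.0289 = 0.011849
  w_B·L_B = 0.34 × 0.0036 = 0.001224
  w_C·L_C = 0.25 × 0.0225 = 0.005625
Normaliser: 0.011849 + 0.001224 + 0.005625 = 0.018698
So the posterior for Population A is 0.011849 / 0.018698 ≈ 0.634.

0.634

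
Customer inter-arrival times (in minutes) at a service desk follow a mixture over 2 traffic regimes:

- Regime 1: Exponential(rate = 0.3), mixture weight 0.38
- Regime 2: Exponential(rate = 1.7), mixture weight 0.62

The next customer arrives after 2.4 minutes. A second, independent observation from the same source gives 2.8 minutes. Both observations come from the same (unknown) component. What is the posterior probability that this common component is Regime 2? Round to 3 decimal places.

P(component k | x) = w_k·f_k(x) / marginal(x), where marginal(x) = Σ_j w_j·f_j(x).
Since both observations come from the same component, the likelihood for component k is f_k(x₁)·f_k(x₂).
  f_1 = [0.3·e^(−0.3·2.4) = 0.3·e^(−0.7200) = 0.146026] × [0.129513] = 0.0189122
  f_2 = [1.7·e^(−1.7·2.4) = 1.7·e^(−4.0800) = 0.0287427] × [0.0145615] = 0.000418538
Multiply by the mixture weights:
  w_1·f_1 = 0.38 × 0.0189122 = 0.00718665
  w_2·f_2 = 0.62 × 0.000418538 = 0.000259493
Marginal: 0.00718665 + 0.000259493 = 0.00744615
P(Regime 2 | data) = 0.000259493 / 0.00744615 ≈ 0.035

0.035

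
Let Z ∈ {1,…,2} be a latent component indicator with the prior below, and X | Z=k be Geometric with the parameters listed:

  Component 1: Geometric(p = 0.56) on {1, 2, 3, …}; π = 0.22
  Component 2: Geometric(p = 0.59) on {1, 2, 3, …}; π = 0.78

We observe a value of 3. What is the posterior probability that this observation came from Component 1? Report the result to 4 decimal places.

0.2357

The responsibility of component k is P(Z=k) f_k(x) divided by Σ_j P(Z=j) f_j(x).
Evaluate each component's likelihood at the observed value:
  f_1 = 0.56·(1−0.56)^2 = 0.56·0.1936 = 0.108416
  f_2 = 0.59·(1−0.59)^2 = 0.59·0.1681 = 0.099179
Weight by the priors:
  P(Z=1)·f_1 = 0.22 × 0.108416 = 0.0238515
  P(Z=2)·f_2 = 0.78 × 0.099179 = 0.0773596
Normaliser: 0.0238515 + 0.0773596 = 0.101211
So the posterior for Component 1 is 0.0238515 / 0.101211 ≈ 0.2357.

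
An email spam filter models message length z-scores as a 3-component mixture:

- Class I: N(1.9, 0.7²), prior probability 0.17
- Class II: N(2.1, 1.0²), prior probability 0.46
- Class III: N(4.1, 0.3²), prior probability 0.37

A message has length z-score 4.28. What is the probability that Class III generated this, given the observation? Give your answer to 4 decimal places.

By Bayes' theorem, P(k | x) = w_k f_k(x) / Σ_j w_j f_j(x).
Component likelihoods at x = 4.28:
  f_I = (1/(0.7·√(2π)))·exp(−(4.28−1.9)²/(2·0.7²)) = 0.569918·exp(-5.78000) = 0.00176031
  f_II = (1/(1.0·√(2π)))·exp(−(4.28−2.1)²/(2·1.0²)) = 0.398942·exp(-2.37620) = 0.0370629
  f_III = (1/(0.3·√(2π)))·exp(−(4.28−4.1)²/(2·0.3²)) = 1.329808·exp(-0.18000) = 1.11075
Unnormalised posteriors:
  w_I·f_I = 0.17 × 0.00176031 = 0.000299253
  w_II·f_II = 0.46 × 0.0370629 = 0.0170489
  w_III·f_III = 0.37 × 1.11075 = 0.410977
Evidence: 0.000299253 + 0.0170489 + 0.410977 = 0.428325
So the posterior for Class III is 0.410977 / 0.428325 ≈ 0.9595.

0.9595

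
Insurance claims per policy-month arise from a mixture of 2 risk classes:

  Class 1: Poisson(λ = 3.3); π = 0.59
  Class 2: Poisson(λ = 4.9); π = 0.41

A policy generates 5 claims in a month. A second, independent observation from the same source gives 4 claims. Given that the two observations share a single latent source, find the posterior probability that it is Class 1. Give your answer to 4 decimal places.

Posterior ∝ prior × likelihood, so P(k | x) ∝ P(Z=k) f_k(x); normalise over all components.
Since both observations come from the same component, the likelihood for component k is f_k(x₁)·f_k(x₂).
  L_1 = [0.120286] × [0.182252] = 0.0219225
  L_2 = [0.17529] × [0.178867] = 0.0313535
Unnormalised posteriors:
  P(Z=1)·L_1 = 0.59 × 0.0219225 = 0.0129343
  P(Z=2)·L_2 = 0.41 × 0.0313535 = 0.0128549
Normaliser: 0.0129343 + 0.0128549 = 0.0257892
So the posterior for Class 1 is 0.0129343 / 0.0257892 ≈ 0.5015.

0.5015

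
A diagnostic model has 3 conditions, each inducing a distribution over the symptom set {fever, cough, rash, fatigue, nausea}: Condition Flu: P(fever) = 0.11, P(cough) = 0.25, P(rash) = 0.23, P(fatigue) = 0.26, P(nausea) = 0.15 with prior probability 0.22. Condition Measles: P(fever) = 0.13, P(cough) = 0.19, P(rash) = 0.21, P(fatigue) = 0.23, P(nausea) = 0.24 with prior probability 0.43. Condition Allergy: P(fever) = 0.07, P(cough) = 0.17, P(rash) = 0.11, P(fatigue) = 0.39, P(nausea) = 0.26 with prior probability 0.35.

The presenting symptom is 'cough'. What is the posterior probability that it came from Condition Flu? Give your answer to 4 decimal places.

0.2803

By Bayes' theorem, P(k | x) = π_k f_k(x) / Σ_j π_j f_j(x).
Evaluate each component's likelihood at the observed value:
  p_Flu = 0.25
  p_Measles = 0.19
  p_Allergy = 0.17
Weight by the priors:
  π_Flu·p_Flu = 0.22 × 0.25 = 0.055
  π_Measles·p_Measles = 0.43 × 0.19 = 0.0817
  π_Allergy·p_Allergy = 0.35 × 0.17 = 0.0595
Normaliser: 0.055 + 0.0817 + 0.0595 = 0.1962
P(Condition Flu | data) = 0.055 / 0.1962 ≈ 0.2803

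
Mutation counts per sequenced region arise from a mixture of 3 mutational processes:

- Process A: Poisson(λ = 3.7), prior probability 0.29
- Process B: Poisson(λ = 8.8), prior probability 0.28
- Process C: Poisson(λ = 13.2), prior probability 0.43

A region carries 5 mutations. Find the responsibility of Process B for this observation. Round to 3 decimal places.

Posterior ∝ prior × likelihood, so P(k | x) ∝ π_k f_k(x); normalise over all components.
Component likelihoods at x = 5 mutations:
  p_A = 0.142869
  p_B = 0.0662889
  p_C = 0.00618018
Unnormalised posteriors:
  π_A·p_A = 0.29 × 0.142869 = 0.041432
  π_B·p_B = 0.28 × 0.0662889 = 0.0185609
  π_C·p_C = 0.43 × 0.00618018 = 0.00265748
Marginal: 0.041432 + 0.0185609 + 0.00265748 = 0.0626504
P(Process B | the observation) ≈ 0.296

0.296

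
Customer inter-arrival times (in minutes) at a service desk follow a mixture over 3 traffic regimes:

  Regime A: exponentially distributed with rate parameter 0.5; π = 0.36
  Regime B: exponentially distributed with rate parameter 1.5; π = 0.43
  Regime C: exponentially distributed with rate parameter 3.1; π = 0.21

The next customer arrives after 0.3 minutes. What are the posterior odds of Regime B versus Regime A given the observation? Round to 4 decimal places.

2.6546

Since P(k|x) ∝ w_k f_k(x), the posterior odds are w_i f_i(x) / (w_j f_j(x)).
Component likelihoods at x = 0.3 minutes:
  f_A = 0.5·e^(−0.5·0.3) = 0.5·e^(−0.1500) = 0.430354
  f_B = 1.5·e^(−1.5·0.3) = 1.5·e^(−0.4500) = 0.956442
  f_C = 3.1·e^(−3.1·0.3) = 3.1·e^(−0.9300) = 1.22312
Odds = (0.43/0.36) × (0.956442/0.430354) = 1.19444 × 2.22245 ≈ 2.6546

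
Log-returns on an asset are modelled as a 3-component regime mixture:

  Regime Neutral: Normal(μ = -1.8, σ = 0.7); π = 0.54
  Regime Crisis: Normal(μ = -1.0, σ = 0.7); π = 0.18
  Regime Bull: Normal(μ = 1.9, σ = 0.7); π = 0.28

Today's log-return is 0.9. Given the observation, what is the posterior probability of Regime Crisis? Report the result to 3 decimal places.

Apply Bayes' rule: the posterior for each component is proportional to its prior times its likelihood at x.
Normal densities:
  p_Neutral = (1/(0.7·√(2π)))·exp(−(0.9−-1.8)²/(2·0.7²)) = 0.569918·exp(-7.43878) = 0.000335114
  p_Crisis = (1/(0.7·√(2π)))·exp(−(0.9−-1.0)²/(2·0.7²)) = 0.569918·exp(-3.68367) = 0.0143223
  p_Bull = (1/(0.7·√(2π)))·exp(−(0.9−1.9)²/(2·0.7²)) = 0.569918·exp(-1.02041) = 0.205426
Weight by the priors:
  w_Neutral·p_Neutral = 0.54 × 0.000335114 = 0.000180962
  w_Crisis·p_Crisis = 0.18 × 0.0143223 = 0.00257802
  w_Bull·p_Bull = 0.28 × 0.205426 = 0.0575191
Denominator: 0.000180962 + 0.00257802 + 0.0575191 = 0.0602781
So the posterior for Regime Crisis is 0.00257802 / 0.0602781 ≈ 0.043.

0.043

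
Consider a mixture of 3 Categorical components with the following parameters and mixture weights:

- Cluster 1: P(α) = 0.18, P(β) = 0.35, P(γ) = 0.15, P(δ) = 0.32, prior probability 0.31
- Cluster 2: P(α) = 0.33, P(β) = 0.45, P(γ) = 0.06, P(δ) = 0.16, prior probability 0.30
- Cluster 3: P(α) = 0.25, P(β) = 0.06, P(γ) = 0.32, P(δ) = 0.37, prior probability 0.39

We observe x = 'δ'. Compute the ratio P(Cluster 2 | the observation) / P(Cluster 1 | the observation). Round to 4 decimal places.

The posterior odds equal the prior odds times the likelihood ratio: (π_i/π_j)·(f_i(x)/f_j(x)).
Component likelihoods at x = 'δ':
  p_1 = P(δ | comp) = 0.32
  p_2 = P(δ | comp) = 0.16
  p_3 = P(δ | comp) = 0.37
Posterior odds = (π_2·p_2) / (π_1·p_1) = (0.30·0.16) / (0.31·0.32) = 0.048 / 0.0992 ≈ 0.4839

0.4839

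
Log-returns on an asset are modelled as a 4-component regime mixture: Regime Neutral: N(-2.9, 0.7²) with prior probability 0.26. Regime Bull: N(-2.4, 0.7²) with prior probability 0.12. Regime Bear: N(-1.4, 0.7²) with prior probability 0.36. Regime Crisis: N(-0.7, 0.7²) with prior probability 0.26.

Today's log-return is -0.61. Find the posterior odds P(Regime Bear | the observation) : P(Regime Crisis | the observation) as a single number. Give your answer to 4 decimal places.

0.7385

Since P(k|x) ∝ π_k f_k(x), the posterior odds are π_i f_i(x) / (π_j f_j(x)).
Evaluate each component's likelihood at the observed value:
  p_Neutral = (1/(0.7·√(2π)))·exp(−(-0.61−-2.9)²/(2·0.7²)) = 0.569918·exp(-5.35112) = 0.00270302
  p_Bull = (1/(0.7·√(2π)))·exp(−(-0.61−-2.4)²/(2·0.7²)) = 0.569918·exp(-3.26949) = 0.0216716
  p_Bear = (1/(0.7·√(2π)))·exp(−(-0.61−-1.4)²/(2·0.7²)) = 0.569918·exp(-0.63684) = 0.301465
  p_Crisis = (1/(0.7·√(2π)))·exp(−(-0.61−-0.7)²/(2·0.7²)) = 0.569918·exp(-0.00827) = 0.565226
Odds = (0.36/0.26) × (0.301465/0.565226) = 1.38462 × 0.533353 ≈ 0.7385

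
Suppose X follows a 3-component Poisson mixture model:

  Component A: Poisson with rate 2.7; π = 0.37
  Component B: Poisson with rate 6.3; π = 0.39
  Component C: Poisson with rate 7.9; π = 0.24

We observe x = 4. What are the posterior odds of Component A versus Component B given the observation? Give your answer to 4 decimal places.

1.1714

The posterior odds equal the prior odds times the likelihood ratio: (w_i/w_j)·(f_i(x)/f_j(x)).
Evaluate each component's likelihood at the observed value:
  f_A = e^(−2.7)·2.7^4/4! = 0.148816
  f_B = e^(−6.3)·6.3^4/4! = 0.12053
  f_C = e^(−7.9)·7.9^4/4! = 0.0601687
0.0550618 / 0.0470068 ≈ 1.1714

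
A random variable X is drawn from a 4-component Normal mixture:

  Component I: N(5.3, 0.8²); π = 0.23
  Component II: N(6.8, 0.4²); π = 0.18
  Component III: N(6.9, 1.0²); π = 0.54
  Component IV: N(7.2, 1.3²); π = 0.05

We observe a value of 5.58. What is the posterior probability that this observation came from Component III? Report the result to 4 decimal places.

0.4359

The responsibility of component k is π_k f_k(x) divided by Σ_j π_j f_j(x).
Normal densities:
  p_I = (1/(0.8·√(2π)))·exp(−(5.58−5.3)²/(2·0.8²)) = 0.498678·exp(-0.06125) = 0.46905
  p_II = (1/(0.4·√(2π)))·exp(−(5.58−6.8)²/(2·0.4²)) = 0.997356·exp(-4.65125) = 0.00952441
  p_III = (1/(1.0·√(2π)))·exp(−(5.58−6.9)²/(2·1.0²)) = 0.398942·exp(-0.87120) = 0.166937
  p_IV = (1/(1.3·√(2π)))·exp(−(5.58−7.2)²/(2·1.3²)) = 0.306879·exp(-0.77645) = 0.141175
Multiply by the mixture weights:
  π_I·p_I = 0.23 × 0.46905 = 0.107882
  π_II·p_II = 0.18 × 0.00952441 = 0.00171439
  π_III·p_III = 0.54 × 0.166937 = 0.090146
  π_IV·p_IV = 0.05 × 0.141175 = 0.00705877
Sum: 0.107882 + 0.00171439 + 0.090146 + 0.00705877 = 0.206801
P(Component III | x) = 0.090146 / 0.206801 ≈ 0.4359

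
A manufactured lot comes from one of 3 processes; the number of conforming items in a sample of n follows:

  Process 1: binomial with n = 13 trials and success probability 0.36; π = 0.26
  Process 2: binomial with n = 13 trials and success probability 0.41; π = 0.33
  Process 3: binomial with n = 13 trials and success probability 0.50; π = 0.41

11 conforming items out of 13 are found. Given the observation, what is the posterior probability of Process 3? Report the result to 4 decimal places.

0.8663

Posterior ∝ prior × likelihood, so P(k | x) ∝ P(Z=k) f_k(x); normalise over all components.
Evaluate each component's likelihood at the observed value:
  p_1 = C(13,11)·0.36^11·0.64^2 = 78·1.31622e-05·0.4096 = 0.000420516
  p_2 = C(13,11)·0.41^11·0.59^2 = 78·5.50329e-05·0.3481 = 0.00149424
  p_3 = C(13,11)·0.50^11·0.50^2 = 78·0.000488281·0.25 = 0.00952148
Prior × likelihood for each component:
  P(Z=1)·p_1 = 0.26 × 0.000420516 = 0.000109334
  P(Z=2)·p_2 = 0.33 × 0.00149424 = 0.0004931
  P(Z=3)·p_3 = 0.41 × 0.00952148 = 0.00390381
Sum: 0.000109334 + 0.0004931 + 0.00390381 = 0.00450624
So the posterior for Process 3 is 0.00390381 / 0.00450624 ≈ 0.8663.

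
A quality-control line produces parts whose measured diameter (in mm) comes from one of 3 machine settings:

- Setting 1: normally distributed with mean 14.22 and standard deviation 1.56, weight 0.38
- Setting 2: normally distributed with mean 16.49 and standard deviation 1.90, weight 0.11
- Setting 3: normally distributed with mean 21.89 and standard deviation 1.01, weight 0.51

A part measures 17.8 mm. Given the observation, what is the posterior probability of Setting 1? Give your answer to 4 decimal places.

The responsibility of component k is P(Z=k) f_k(x) divided by Σ_j P(Z=j) f_j(x).
Normal densities:
  p_1 = (1/(1.56·√(2π)))·exp(−(17.8−14.22)²/(2·1.56²)) = 0.255732·exp(-2.63322) = 0.0183736
  p_2 = (1/(1.90·√(2π)))·exp(−(17.8−16.49)²/(2·1.90²)) = 0.209970·exp(-0.23769) = 0.16555
  p_3 = (1/(1.01·√(2π)))·exp(−(17.8−21.89)²/(2·1.01²)) = 0.394992·exp(-8.19925) = 0.000108568
Multiply by the mixture weights:
  P(Z=1)·p_1 = 0.38 × 0.0183736 = 0.00698195
  P(Z=2)·p_2 = 0.11 × 0.16555 = 0.0182105
  P(Z=3)·p_3 = 0.51 × 0.000108568 = 5.53697e-05
Evidence: 0.00698195 + 0.0182105 + 5.53697e-05 = 0.0252479
So the posterior for Setting 1 is 0.00698195 / 0.0252479 ≈ 0.2765.

0.2765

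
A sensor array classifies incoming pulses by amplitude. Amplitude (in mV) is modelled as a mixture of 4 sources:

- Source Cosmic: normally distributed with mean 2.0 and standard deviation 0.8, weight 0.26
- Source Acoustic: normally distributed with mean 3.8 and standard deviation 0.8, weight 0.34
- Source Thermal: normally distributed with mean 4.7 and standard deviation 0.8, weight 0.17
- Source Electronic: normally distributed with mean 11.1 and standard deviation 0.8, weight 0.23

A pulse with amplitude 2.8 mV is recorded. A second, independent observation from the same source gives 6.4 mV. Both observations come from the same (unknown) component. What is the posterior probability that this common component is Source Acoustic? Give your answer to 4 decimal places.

The responsibility of component k is P(Z=k) f_k(x) divided by Σ_j P(Z=j) f_j(x).
Since both observations come from the same component, the likelihood for component k is f_k(x₁)·f_k(x₂).
  f_Cosmic = [(1/(0.8·√(2π)))·exp(−(2.8−2.0)²/(2·0.8²)) = 0.498678·exp(-0.50000) = 0.302463] × [1.34622e-07] = 4.07182e-08
  f_Acoustic = [(1/(0.8·√(2π)))·exp(−(2.8−3.8)²/(2·0.8²)) = 0.498678·exp(-0.78125) = 0.228311] × [0.00253631] = 0.000579068
  f_Thermal = [(1/(0.8·√(2π)))·exp(−(2.8−4.7)²/(2·0.8²)) = 0.498678·exp(-2.82031) = 0.0297149] × [0.0521512] = 0.00154967
  f_Electronic = [(1/(0.8·√(2π)))·exp(−(2.8−11.1)²/(2·0.8²)) = 0.498678·exp(-53.82031) = 2.10841e-24] × [1.59532e-08] = 3.36359e-32
Multiply by the mixture weights:
  P(Z=Cosmic)·f_Cosmic = 0.26 × 4.07182e-08 = 1.05867e-08
  P(Z=Acoustic)·f_Acoustic = 0.34 × 0.000579068 = 0.000196883
  P(Z=Thermal)·f_Thermal = 0.17 × 0.00154967 = 0.000263443
  P(Z=Electronic)·f_Electronic = 0.23 × 3.36359e-32 = 7.73625e-33
Marginal: 1.05867e-08 + 0.000196883 + 0.000263443 + 7.73625e-33 = 0.000460337
P(Source Acoustic | data) ≈ 0.4277

0.4277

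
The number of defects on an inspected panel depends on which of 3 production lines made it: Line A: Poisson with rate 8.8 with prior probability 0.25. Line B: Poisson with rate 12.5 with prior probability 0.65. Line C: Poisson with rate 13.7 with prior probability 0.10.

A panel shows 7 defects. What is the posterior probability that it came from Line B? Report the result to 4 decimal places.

Posterior ∝ prior × likelihood, so P(k | x) ∝ w_k f_k(x); normalise over all components.
Evaluate each component's likelihood at the observed value:
  f_A = e^(−8.8)·8.8^7/7! = 0.122224
  f_B = e^(−12.5)·12.5^7/7! = 0.0352581
  f_C = e^(−13.7)·13.7^7/7! = 0.0201734
Unnormalised posteriors:
  w_A·f_A = 0.25 × 0.122224 = 0.030556
  w_B·f_B = 0.65 × 0.0352581 = 0.0229177
  w_C·f_C = 0.10 × 0.0201734 = 0.00201734
Sum: 0.030556 + 0.0229177 + 0.00201734 = 0.0554911
Responsibility of Line B: 0.0229177 / 0.0554911 ≈ 0.4130

0.4130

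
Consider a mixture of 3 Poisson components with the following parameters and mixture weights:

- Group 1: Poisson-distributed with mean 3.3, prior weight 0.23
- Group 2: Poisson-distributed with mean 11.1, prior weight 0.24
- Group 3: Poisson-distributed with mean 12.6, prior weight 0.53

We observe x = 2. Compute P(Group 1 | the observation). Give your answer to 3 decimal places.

By Bayes' theorem, P(k | x) = π_k f_k(x) / Σ_j π_j f_j(x).
Poisson probabilities:
  f_1 = e^(−3.3)·3.3^2/2! = 0.200829
  f_2 = e^(−11.1)·11.1^2/2! = 0.000930995
  f_3 = e^(−12.6)·12.6^2/2! = 0.000267671
Multiply by the mixture weights:
  π_1·f_1 = 0.23 × 0.200829 = 0.0461906
  π_2·f_2 = 0.24 × 0.000930995 = 0.000223439
  π_3·f_3 = 0.53 × 0.000267671 = 0.000141865
Denominator: 0.0461906 + 0.000223439 + 0.000141865 = 0.0465559
Responsibility of Group 1: 0.0461906 / 0.0465559 ≈ 0.992

0.992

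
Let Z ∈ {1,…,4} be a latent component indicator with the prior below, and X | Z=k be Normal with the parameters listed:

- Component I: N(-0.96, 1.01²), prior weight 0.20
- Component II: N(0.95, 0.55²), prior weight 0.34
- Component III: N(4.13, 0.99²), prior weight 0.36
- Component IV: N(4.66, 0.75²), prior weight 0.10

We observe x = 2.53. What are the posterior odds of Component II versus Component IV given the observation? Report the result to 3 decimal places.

4.223

Since P(k|x) ∝ π_k f_k(x), the posterior odds are π_i f_i(x) / (π_j f_j(x)).
Component likelihoods at x = 2.53:
  p_I = (1/(1.01·√(2π)))·exp(−(2.53−-0.96)²/(2·1.01²)) = 0.394992·exp(-5.97005) = 0.00100885
  p_II = (1/(0.55·√(2π)))·exp(−(2.53−0.95)²/(2·0.55²)) = 0.725350·exp(-4.12628) = 0.0117092
  p_III = (1/(0.99·√(2π)))·exp(−(2.53−4.13)²/(2·0.99²)) = 0.402972·exp(-1.30599) = 0.109167
  p_IV = (1/(0.75·√(2π)))·exp(−(2.53−4.66)²/(2·0.75²)) = 0.531923·exp(-4.03280) = 0.00942814
0.00398112 / 0.000942814 ≈ 4.223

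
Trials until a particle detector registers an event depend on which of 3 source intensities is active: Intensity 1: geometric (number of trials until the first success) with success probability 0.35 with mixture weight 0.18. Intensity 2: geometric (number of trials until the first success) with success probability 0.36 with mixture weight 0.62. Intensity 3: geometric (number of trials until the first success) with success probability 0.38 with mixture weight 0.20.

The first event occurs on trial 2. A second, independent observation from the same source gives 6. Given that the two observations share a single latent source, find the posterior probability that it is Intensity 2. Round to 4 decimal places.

0.6257

The responsibility of component k is π_k f_k(x) divided by Σ_j π_j f_j(x).
Since both observations come from the same component, the likelihood for component k is f_k(x₁)·f_k(x₂).
  f_1 = [0.2275] × [0.0406102] = 0.00923881
  f_2 = [0.2304] × [0.0386547] = 0.00890604
  f_3 = [0.2356] × [0.034813] = 0.00820195
Weight by the priors:
  π_1·f_1 = 0.18 × 0.00923881 = 0.00166299
  π_2·f_2 = 0.62 × 0.00890604 = 0.00552175
  π_3·f_3 = 0.20 × 0.00820195 = 0.00164039
Marginal: 0.00166299 + 0.00552175 + 0.00164039 = 0.00882512
Responsibility of Intensity 2: 0.00552175 / 0.00882512 ≈ 0.6257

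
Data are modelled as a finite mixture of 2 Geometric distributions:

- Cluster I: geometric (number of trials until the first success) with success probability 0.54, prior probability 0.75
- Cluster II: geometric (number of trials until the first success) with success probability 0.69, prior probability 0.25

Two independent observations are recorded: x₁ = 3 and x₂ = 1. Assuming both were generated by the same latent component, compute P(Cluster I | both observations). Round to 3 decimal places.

0.802

By Bayes' theorem, P(k | x) = π_k f_k(x) / Σ_j π_j f_j(x).
Since both observations come from the same component, the likelihood for component k is f_k(x₁)·f_k(x₂).
  L_I = [0.54·(1−0.54)^2 = 0.54·0.2116 = 0.114264] × [0.54] = 0.0617026
  L_II = [0.69·(1−0.69)^2 = 0.69·0.0961 = 0.066309] × [0.69] = 0.0457532
Unnormalised posteriors:
  π_I·L_I = 0.75 × 0.0617026 = 0.0462769
  π_II·L_II = 0.25 × 0.0457532 = 0.0114383
Normaliser: 0.0462769 + 0.0114383 = 0.0577152
Responsibility of Cluster I: 0.0462769 / 0.0577152 ≈ 0.802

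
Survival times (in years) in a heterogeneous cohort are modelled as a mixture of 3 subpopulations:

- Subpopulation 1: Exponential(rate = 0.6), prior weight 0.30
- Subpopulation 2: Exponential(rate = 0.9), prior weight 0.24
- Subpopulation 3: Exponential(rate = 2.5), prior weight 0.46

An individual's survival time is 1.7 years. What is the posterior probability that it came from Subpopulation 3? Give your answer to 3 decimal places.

0.128

By Bayes' theorem, P(k | x) = P(Z=k) f_k(x) / Σ_j P(Z=j) f_j(x).
Exponential densities:
  p_1 = 0.6·e^(−0.6·1.7) = 0.6·e^(−1.0200) = 0.216357
  p_2 = 0.9·e^(−0.9·1.7) = 0.9·e^(−1.5300) = 0.194882
  p_3 = 2.5·e^(−2.5·1.7) = 2.5·e^(−4.2500) = 0.0356606
Multiply by the mixture weights:
  P(Z=1)·p_1 = 0.30 × 0.216357 = 0.0649071
  P(Z=2)·p_2 = 0.24 × 0.194882 = 0.0467717
  P(Z=3)·p_3 = 0.46 × 0.0356606 = 0.0164039
Sum: 0.0649071 + 0.0467717 + 0.0164039 = 0.128083
P(Subpopulation 3 | data) = 0.0164039 / 0.128083 ≈ 0.128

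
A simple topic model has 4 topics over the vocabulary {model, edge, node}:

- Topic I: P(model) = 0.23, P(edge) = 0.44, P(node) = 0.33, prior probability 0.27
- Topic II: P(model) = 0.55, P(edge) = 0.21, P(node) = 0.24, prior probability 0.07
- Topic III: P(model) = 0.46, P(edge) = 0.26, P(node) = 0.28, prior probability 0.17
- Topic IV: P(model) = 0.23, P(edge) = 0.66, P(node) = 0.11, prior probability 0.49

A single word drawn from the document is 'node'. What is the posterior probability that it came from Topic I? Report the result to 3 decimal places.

0.430

Posterior ∝ prior × likelihood, so P(k | x) ∝ π_k f_k(x); normalise over all components.
Component likelihoods at x = 'node':
  p_I = P(node | comp) = 0.33
  p_II = P(node | comp) = 0.24
  p_III = P(node | comp) = 0.28
  p_IV = P(node | comp) = 0.11
Unnormalised posteriors:
  π_I·p_I = 0.27 × 0.33 = 0.0891
  π_II·p_II = 0.07 × 0.24 = 0.0168
  π_III·p_III = 0.17 × 0.28 = 0.0476
  π_IV·p_IV = 0.49 × 0.11 = 0.0539
Normaliser: 0.0891 + 0.0168 + 0.0476 + 0.0539 = 0.2074
P(Topic I | 'node') ≈ 0.430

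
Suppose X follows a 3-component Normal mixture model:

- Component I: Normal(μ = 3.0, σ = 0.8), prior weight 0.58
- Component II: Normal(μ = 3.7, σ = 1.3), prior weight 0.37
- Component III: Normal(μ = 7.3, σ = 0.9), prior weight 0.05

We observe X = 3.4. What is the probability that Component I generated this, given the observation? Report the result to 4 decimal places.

0.6978

P(component k | x) = π_k·f_k(x) / marginal(x), where marginal(x) = Σ_j π_j·f_j(x).
Evaluate each component's likelihood at the observed value:
  L_I = (1/(0.8·√(2π)))·exp(−(3.4−3.0)²/(2·0.8²)) = 0.498678·exp(-0.12500) = 0.440082
  L_II = (1/(1.3·√(2π)))·exp(−(3.4−3.7)²/(2·1.3²)) = 0.306879·exp(-0.02663) = 0.298815
  L_III = (1/(0.9·√(2π)))·exp(−(3.4−7.3)²/(2·0.9²)) = 0.443269·exp(-9.38889) = 3.70787e-05
Multiply by the mixture weights:
  π_I·L_I = 0.58 × 0.440082 = 0.255247
  π_II·L_II = 0.37 × 0.298815 = 0.110562
  π_III·L_III = 0.05 × 3.70787e-05 = 1.85394e-06
Normaliser: 0.255247 + 0.110562 + 1.85394e-06 = 0.365811
P(Component I | 3.4) ≈ 0.6978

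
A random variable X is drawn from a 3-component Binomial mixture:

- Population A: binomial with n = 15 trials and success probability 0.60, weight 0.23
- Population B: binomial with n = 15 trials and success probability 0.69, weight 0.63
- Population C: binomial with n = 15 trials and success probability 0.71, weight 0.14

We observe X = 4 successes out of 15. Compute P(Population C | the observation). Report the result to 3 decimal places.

Apply Bayes' rule: the posterior for each component is proportional to its prior times its likelihood at x.
Binomial probabilities:
  L_A = C(15,4)·0.60^4·0.40^11 = 1365·0.1296·4.1943e-05 = 0.00741989
  L_B = C(15,4)·0.69^4·0.31^11 = 1365·0.226671·2.54085e-06 = 0.000786154
  L_C = C(15,4)·0.71^4·0.29^11 = 1365·0.254117·1.22005e-06 = 0.000423198
Multiply by the mixture weights:
  P(Z=A)·L_A = 0.23 × 0.00741989 = 0.00170658
  P(Z=B)·L_B = 0.63 × 0.000786154 = 0.000495277
  P(Z=C)·L_C = 0.14 × 0.000423198 = 5.92478e-05
Denominator: 0.00170658 + 0.000495277 + 5.92478e-05 = 0.0022611
P(Population C | the observation) = 5.92478e-05 / 0.0022611 ≈ 0.026

0.026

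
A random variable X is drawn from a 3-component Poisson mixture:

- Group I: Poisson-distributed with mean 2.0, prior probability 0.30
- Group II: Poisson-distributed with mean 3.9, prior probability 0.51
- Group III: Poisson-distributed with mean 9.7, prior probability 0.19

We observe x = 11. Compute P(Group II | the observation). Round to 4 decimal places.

0.0379

By Bayes' theorem, P(k | x) = P(Z=k) f_k(x) / Σ_j P(Z=j) f_j(x).
Component likelihoods at x = 11:
  f_I = e^(−2.0)·2.0^11/11! = 6.94361e-06
  f_II = e^(−3.9)·3.9^11/11! = 0.00160993
  f_III = e^(−9.7)·9.7^11/11! = 0.109819
Prior × likelihood for each component:
  P(Z=I)·f_I = 0.30 × 6.94361e-06 = 2.08308e-06
  P(Z=II)·f_II = 0.51 × 0.00160993 = 0.000821063
  P(Z=III)·f_III = 0.19 × 0.109819 = 0.0208656
Denominator: 2.08308e-06 + 0.000821063 + 0.0208656 = 0.0216887
So the posterior for Group II is 0.000821063 / 0.0216887 ≈ 0.0379.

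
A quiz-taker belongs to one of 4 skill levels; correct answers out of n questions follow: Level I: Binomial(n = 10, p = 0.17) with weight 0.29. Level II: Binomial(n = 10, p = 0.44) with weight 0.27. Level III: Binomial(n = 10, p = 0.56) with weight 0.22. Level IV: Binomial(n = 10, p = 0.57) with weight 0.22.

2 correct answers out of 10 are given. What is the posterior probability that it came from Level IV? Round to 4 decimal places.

0.0325

By Bayes' theorem, P(k | x) = P(Z=k) f_k(x) / Σ_j P(Z=j) f_j(x).
Binomial probabilities:
  f_I = 0.292911
  f_II = 0.0842601
  f_III = 0.0198249
  f_IV = 0.0170887
Weight by the priors:
  P(Z=I)·f_I = 0.29 × 0.292911 = 0.0849441
  P(Z=II)·f_II = 0.27 × 0.0842601 = 0.0227502
  P(Z=III)·f_III = 0.22 × 0.0198249 = 0.00436147
  P(Z=IV)·f_IV = 0.22 × 0.0170887 = 0.00375952
Marginal: 0.0849441 + 0.0227502 + 0.00436147 + 0.00375952 = 0.115815
P(Level IV | the observation) ≈ 0.0325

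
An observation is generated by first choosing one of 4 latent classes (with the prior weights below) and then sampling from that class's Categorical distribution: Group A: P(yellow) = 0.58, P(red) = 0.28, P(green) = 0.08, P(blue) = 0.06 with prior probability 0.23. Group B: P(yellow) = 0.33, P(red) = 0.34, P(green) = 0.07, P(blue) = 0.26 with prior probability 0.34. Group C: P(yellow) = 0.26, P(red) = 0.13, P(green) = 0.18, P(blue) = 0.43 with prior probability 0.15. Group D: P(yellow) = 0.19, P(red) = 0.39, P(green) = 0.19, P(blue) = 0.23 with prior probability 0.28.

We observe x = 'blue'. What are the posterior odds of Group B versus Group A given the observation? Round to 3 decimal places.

6.406

Since P(k|x) ∝ P(Z=k) f_k(x), the posterior odds are P(Z=i) f_i(x) / (P(Z=j) f_j(x)).
Categorical probabilities:
  f_A = 0.06
  f_B = 0.26
  f_C = 0.43
  f_D = 0.23
Posterior odds = (P(Z=B)·f_B) / (P(Z=A)·f_A) = (0.34·0.26) / (0.23·0.06) = 0.0884 / 0.0138 ≈ 6.406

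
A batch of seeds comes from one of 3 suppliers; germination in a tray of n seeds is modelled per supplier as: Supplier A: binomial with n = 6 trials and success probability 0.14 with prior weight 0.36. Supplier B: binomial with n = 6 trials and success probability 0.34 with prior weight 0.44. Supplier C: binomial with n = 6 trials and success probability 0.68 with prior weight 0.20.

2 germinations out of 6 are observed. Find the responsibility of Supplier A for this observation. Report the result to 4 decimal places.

0.2665

By Bayes' theorem, P(k | x) = π_k f_k(x) / Σ_j π_j f_j(x).
Component likelihoods at x = 2 germinations out of 6:
  L_A = C(6,2)·0.14^2·0.86^4 = 15·0.0196·0.547008 = 0.16082
  L_B = C(6,2)·0.34^2·0.66^4 = 15·0.1156·0.189747 = 0.329022
  L_C = C(6,2)·0.68^2·0.32^4 = 15·0.4624·0.0104858 = 0.0727292
Weight by the priors:
  π_A·L_A = 0.36 × 0.16082 = 0.0578953
  π_B·L_B = 0.44 × 0.329022 = 0.14477
  π_C·L_C = 0.20 × 0.0727292 = 0.0145458
Marginal: 0.0578953 + 0.14477 + 0.0145458 = 0.217211
P(Supplier A | x) ≈ 0.2665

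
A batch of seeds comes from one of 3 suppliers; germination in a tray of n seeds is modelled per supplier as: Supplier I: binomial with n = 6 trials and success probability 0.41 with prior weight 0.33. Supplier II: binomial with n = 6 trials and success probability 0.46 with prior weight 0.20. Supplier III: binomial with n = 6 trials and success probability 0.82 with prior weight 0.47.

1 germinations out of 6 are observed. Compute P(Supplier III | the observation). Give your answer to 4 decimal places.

0.0052

Apply Bayes' rule: the posterior for each component is proportional to its prior times its likelihood at x.
Component likelihoods at x = 1 germinations out of 6:
  f_I = 0.175871
  f_II = 0.12673
  f_III = 0.000929667
Weight by the priors:
  π_I·f_I = 0.33 × 0.175871 = 0.0580376
  π_II·f_II = 0.20 × 0.12673 = 0.0253459
  π_III·f_III = 0.47 × 0.000929667 = 0.000436944
Normaliser: 0.0580376 + 0.0253459 + 0.000436944 = 0.0838204
P(Supplier III | x) ≈ 0.0052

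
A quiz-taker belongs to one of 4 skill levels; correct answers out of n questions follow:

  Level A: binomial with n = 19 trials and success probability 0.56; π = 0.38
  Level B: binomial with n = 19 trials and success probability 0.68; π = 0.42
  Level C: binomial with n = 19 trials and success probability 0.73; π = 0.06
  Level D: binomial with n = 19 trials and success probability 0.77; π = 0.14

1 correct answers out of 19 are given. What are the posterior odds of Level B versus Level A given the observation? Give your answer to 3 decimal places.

0.004

Only the two components matter; the odds are (π_i f_i(x)) / (π_j f_j(x)).
Binomial probabilities:
  p_A = C(19,1)·0.56^1·0.44^18 = 19·0.56·3.82075e-07 = 4.06527e-06
  p_B = C(19,1)·0.68^1·0.32^18 = 19·0.68·1.23794e-09 = 1.59942e-08
  p_C = C(19,1)·0.73^1·0.27^18 = 19·0.73·5.81497e-11 = 8.06537e-10
  p_D = C(19,1)·0.77^1·0.23^18 = 19·0.77·3.24415e-12 = 4.74619e-11
Posterior odds = (π_B·p_B) / (π_A·p_A) = (0.42·1.59942e-08) / (0.38·4.06527e-06) = 6.71756e-09 / 1.5448e-06 ≈ 0.004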